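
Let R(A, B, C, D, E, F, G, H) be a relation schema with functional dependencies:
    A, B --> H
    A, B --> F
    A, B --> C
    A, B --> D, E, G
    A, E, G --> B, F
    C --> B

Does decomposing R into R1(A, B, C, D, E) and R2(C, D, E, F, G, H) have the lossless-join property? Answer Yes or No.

The shared attributes are {C, D, E} and {C, D, E}⁺ = {B, C, D, E}.
The closure covers neither R1 nor R2 entirely; the join is not lossless.

No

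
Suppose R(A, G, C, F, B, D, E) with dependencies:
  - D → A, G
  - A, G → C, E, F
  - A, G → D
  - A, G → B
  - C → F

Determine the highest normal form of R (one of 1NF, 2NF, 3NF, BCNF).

2NF

Candidate keys: {A, G}, {D}. Prime attributes: {A, D, G}.
C → F breaks BCNF: {C}⁺ = {C, F}, so {C} is not a superkey.
Because {F} is non-prime and the left side of C → F is not a superkey, the relation is not in 3NF.
No proper subset of a key has a non-prime attribute in its closure, so there is no partial dependency; 2NF holds.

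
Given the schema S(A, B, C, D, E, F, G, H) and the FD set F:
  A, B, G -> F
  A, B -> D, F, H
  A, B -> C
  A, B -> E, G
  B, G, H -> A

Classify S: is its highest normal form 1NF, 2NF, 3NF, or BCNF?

BCNF

Candidate keys: {A, B}, {B, G, H}. Prime attributes: {A, B, G, H}.
The left-hand side of every FD is a superkey, so BCNF is satisfied.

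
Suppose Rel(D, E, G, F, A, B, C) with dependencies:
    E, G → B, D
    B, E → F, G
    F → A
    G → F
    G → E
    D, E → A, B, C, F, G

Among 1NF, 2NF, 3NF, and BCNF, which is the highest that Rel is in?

2NF

Candidate keys: {B, E}, {D, E}, {G}. Prime attributes: {B, D, E, G}.
F → A: {F}⁺ = {A, F}, which is not all of the attributes, so the left side is not a superkey — BCNF is violated.
Because {A} is non-prime and the left side of F → A is not a superkey, the relation is not in 3NF.
Checking every proper subset of each key, none determines a non-prime attribute — 2NF is satisfied.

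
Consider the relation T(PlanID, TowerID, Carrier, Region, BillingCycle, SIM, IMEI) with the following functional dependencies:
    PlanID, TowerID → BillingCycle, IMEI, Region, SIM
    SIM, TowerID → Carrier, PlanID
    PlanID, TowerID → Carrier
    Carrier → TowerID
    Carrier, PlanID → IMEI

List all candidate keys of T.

Closure of {Carrier, PlanID} is {BillingCycle, Carrier, IMEI, PlanID, Region, SIM, TowerID}, the whole schema; {Carrier, PlanID} is a candidate key.
Closure of {Carrier, SIM} is {BillingCycle, Carrier, IMEI, PlanID, Region, SIM, TowerID}, the whole schema; {Carrier, SIM} is a candidate key.
Closure of {PlanID, TowerID} is {BillingCycle, Carrier, IMEI, PlanID, Region, SIM, TowerID}, the whole schema; {PlanID, TowerID} is a candidate key.
Closure of {SIM, TowerID} is {BillingCycle, Carrier, IMEI, PlanID, Region, SIM, TowerID}, the whole schema; {SIM, TowerID} is a candidate key.
These are minimal and exhaustive — every other superkey contains one of them.

{Carrier, PlanID}, {Carrier, SIM}, {PlanID, TowerID}, {SIM, TowerID}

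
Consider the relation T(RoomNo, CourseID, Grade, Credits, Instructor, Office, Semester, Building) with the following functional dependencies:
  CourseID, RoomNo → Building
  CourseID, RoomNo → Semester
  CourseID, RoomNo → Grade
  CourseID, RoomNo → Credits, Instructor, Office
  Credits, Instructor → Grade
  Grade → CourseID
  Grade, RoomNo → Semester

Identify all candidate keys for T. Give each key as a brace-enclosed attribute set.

Attributes never on any right-hand side: {RoomNo} — every candidate key must contain it.
{CourseID, RoomNo} is a candidate key since {CourseID, RoomNo}⁺ = {Building, CourseID, Credits, Grade, Instructor, Office, RoomNo, Semester} covers every attribute.
{Grade, RoomNo} is a candidate key since {Grade, RoomNo}⁺ = {Building, CourseID, Credits, Grade, Instructor, Office, RoomNo, Semester} covers every attribute.
{Credits, Instructor, RoomNo} is a candidate key since {Credits, Instructor, RoomNo}⁺ = {Building, CourseID, Credits, Grade, Instructor, Office, RoomNo, Semester} covers every attribute.
Any other superkey properly contains one of these, so there are no further candidate keys.

{CourseID, RoomNo}, {Credits, Instructor, RoomNo}, {Grade, RoomNo}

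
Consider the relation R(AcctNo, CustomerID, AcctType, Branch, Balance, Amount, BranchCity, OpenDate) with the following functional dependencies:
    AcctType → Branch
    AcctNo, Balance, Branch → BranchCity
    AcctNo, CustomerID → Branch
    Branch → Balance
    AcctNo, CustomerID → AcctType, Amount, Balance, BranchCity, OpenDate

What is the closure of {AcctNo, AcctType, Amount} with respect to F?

{AcctNo, AcctType, Amount, Balance, Branch, BranchCity}

Start with {AcctNo, AcctType, Amount}.
AcctType → Branch applies; add {Branch} → now {AcctNo, AcctType, Amount, Branch}.
Branch → Balance applies; add {Balance} → now {AcctNo, AcctType, Amount, Balance, Branch}.
AcctNo, Balance, Branch → BranchCity applies; add {BranchCity} → now {AcctNo, AcctType, Amount, Balance, Branch, BranchCity}.
No further FD applies.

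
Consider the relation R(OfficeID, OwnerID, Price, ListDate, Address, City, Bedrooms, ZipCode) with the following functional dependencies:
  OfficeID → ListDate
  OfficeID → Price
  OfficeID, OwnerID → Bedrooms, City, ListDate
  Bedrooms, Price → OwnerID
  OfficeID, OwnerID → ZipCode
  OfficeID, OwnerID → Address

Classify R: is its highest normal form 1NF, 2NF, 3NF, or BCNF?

Candidate keys: {Bedrooms, OfficeID}, {OfficeID, OwnerID}. Prime attributes: {Bedrooms, OfficeID, OwnerID}.
OfficeID → ListDate: {OfficeID}⁺ = {ListDate, OfficeID, Price}, which is not all of the attributes, so the left side is not a superkey — BCNF is violated.
OfficeID → ListDate determines the non-prime attribute {ListDate} from a non-superkey — 3NF is violated.
The proper key subset {OfficeID} of {Bedrooms, OfficeID} determines non-prime {ListDate, Price}, so the relation is not even in 2NF.

1NF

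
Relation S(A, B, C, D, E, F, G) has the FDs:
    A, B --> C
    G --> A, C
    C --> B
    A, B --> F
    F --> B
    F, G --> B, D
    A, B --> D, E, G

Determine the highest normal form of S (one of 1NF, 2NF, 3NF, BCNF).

Candidate keys: {A, B}, {A, C}, {A, F}, {G}. Prime attributes: {A, B, C, F, G}.
C --> B: {C}⁺ = {B, C}, which is not all of the attributes, so the left side is not a superkey — BCNF is violated.
But every attribute on its right side ({B}) is prime, and the same holds for every other non-superkey FD, so 3NF still holds.

3NF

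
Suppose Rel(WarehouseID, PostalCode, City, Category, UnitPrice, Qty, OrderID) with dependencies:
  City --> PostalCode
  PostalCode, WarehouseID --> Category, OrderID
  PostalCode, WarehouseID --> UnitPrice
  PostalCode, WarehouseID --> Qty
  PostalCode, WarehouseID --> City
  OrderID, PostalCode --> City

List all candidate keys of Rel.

{City, WarehouseID}, {PostalCode, WarehouseID}

No FD produces {WarehouseID}, so it must be in every candidate key.
{City, WarehouseID}⁺ = {Category, City, OrderID, PostalCode, Qty, UnitPrice, WarehouseID} — all of the relation — so {City, WarehouseID} is a candidate key.
{PostalCode, WarehouseID}⁺ = {Category, City, OrderID, PostalCode, Qty, UnitPrice, WarehouseID} — all of the relation — so {PostalCode, WarehouseID} is a candidate key.
These are minimal and exhaustive — every other superkey contains one of them.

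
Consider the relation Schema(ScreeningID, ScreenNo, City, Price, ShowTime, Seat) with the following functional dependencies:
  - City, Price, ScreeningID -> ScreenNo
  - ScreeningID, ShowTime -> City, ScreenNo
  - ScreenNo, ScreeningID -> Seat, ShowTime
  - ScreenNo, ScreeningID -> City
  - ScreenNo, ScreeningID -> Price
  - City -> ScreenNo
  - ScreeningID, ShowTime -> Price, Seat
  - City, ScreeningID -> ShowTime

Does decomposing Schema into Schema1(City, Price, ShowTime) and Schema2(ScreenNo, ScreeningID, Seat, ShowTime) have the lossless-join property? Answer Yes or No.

The shared attributes are {ShowTime} and {ShowTime}⁺ = {ShowTime}.
Neither Schema1 nor Schema2 is contained in that closure, so the decomposition is lossy.

No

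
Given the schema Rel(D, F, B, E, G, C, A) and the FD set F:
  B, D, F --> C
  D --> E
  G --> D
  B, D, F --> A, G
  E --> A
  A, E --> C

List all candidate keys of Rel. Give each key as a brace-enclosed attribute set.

No FD produces {B, F}, so they must be in every candidate key.
{B, D, F} is a candidate key since {B, D, F}⁺ = {A, B, C, D, E, F, G} covers every attribute.
{B, F, G} is a candidate key since {B, F, G}⁺ = {A, B, C, D, E, F, G} covers every attribute.
Any other superkey properly contains one of these, so there are no further candidate keys.

{B, D, F}, {B, F, G}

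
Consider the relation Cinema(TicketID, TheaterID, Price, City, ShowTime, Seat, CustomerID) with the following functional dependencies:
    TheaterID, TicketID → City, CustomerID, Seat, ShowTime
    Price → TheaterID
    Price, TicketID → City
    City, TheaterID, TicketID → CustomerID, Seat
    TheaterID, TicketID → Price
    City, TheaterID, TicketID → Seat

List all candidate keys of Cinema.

{TicketID} never appears on the right of any FD, so every key must include it.
Closure of {Price, TicketID} is {City, CustomerID, Price, Seat, ShowTime, TheaterID, TicketID}, the whole schema; {Price, TicketID} is a candidate key.
Closure of {TheaterID, TicketID} is {City, CustomerID, Price, Seat, ShowTime, TheaterID, TicketID}, the whole schema; {TheaterID, TicketID} is a candidate key.
No proper subset of any of these is a key, and no other minimal superkey exists.

{Price, TicketID}, {TheaterID, TicketID}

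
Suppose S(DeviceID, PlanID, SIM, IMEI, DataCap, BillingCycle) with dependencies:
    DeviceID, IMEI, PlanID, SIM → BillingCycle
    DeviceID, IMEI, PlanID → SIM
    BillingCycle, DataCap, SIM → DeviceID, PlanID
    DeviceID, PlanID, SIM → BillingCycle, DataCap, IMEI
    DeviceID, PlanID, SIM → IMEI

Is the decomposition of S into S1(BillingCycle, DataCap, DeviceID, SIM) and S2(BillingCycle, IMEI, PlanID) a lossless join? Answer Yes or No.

No

S1 ∩ S2 = {BillingCycle}; its closure under F is {BillingCycle}.
Neither S1 nor S2 is contained in that closure, so the decomposition is lossy.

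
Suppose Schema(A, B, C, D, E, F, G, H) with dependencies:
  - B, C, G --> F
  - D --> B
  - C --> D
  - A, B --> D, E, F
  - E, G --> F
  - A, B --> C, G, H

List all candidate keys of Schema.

{A, B}, {A, C}, {A, D}

No FD produces {A}, so it must be in every candidate key.
{A, B}⁺ = {A, B, C, D, E, F, G, H}, which is every attribute, so {A, B} is a candidate key.
{A, C}⁺ = {A, B, C, D, E, F, G, H}, which is every attribute, so {A, C} is a candidate key.
{A, D}⁺ = {A, B, C, D, E, F, G, H}, which is every attribute, so {A, D} is a candidate key.
No proper subset of any of these is a key, and no other minimal superkey exists.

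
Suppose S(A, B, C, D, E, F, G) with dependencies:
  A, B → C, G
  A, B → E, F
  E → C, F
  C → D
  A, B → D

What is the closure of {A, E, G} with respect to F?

Start with {A, E, G}.
E → C, F applies; add {C, F} → now {A, C, E, F, G}.
C → D applies; add {D} → now {A, C, D, E, F, G}.
No further FD applies.

{A, C, D, E, F, G}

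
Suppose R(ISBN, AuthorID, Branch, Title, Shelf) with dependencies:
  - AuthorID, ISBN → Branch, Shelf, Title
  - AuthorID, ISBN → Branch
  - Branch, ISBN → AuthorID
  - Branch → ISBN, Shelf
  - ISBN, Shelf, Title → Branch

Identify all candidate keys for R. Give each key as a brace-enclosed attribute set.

{AuthorID, ISBN}, {Branch}, {ISBN, Shelf, Title}

Closure of {Branch} is {AuthorID, Branch, ISBN, Shelf, Title}, the whole schema; {Branch} is a candidate key.
Closure of {AuthorID, ISBN} is {AuthorID, Branch, ISBN, Shelf, Title}, the whole schema; {AuthorID, ISBN} is a candidate key.
Closure of {ISBN, Shelf, Title} is {AuthorID, Branch, ISBN, Shelf, Title}, the whole schema; {ISBN, Shelf, Title} is a candidate key.
Any other superkey properly contains one of these, so there are no further candidate keys.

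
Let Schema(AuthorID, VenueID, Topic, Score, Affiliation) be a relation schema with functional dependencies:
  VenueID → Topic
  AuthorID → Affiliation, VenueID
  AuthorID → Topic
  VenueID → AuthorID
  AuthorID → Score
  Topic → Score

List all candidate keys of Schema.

{AuthorID} is a candidate key since {AuthorID}⁺ = {Affiliation, AuthorID, Score, Topic, VenueID} covers every attribute.
{VenueID} is a candidate key since {VenueID}⁺ = {Affiliation, AuthorID, Score, Topic, VenueID} covers every attribute.
Any other superkey properly contains one of these, so there are no further candidate keys.

{AuthorID}, {VenueID}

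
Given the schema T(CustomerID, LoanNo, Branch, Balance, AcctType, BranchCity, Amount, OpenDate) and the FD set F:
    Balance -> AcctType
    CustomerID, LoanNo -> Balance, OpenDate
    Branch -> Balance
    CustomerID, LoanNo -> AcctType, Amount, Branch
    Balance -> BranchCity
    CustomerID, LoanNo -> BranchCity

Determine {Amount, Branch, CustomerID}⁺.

{AcctType, Amount, Balance, Branch, BranchCity, CustomerID}

Start with {Amount, Branch, CustomerID}.
Branch -> Balance applies; add {Balance} → now {Amount, Balance, Branch, CustomerID}.
Balance -> BranchCity applies; add {BranchCity} → now {Amount, Balance, Branch, BranchCity, CustomerID}.
Balance -> AcctType applies; add {AcctType} → now {AcctType, Amount, Balance, Branch, BranchCity, CustomerID}.
No further FD applies.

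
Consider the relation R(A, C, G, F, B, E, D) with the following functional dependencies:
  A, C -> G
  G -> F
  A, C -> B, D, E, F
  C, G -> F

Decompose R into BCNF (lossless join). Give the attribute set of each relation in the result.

{A, B, C, D, E, G}; {F, G}

Candidate key of the original relation: {A, C}.
In {A, B, C, D, E, F, G}, {G} is not a superkey ({G}⁺ restricted to this set is {F, G}), so split on G -> F into {F, G} and {A, B, C, D, E, G}.
{F, G} is in BCNF.
{A, B, C, D, E, G} is in BCNF.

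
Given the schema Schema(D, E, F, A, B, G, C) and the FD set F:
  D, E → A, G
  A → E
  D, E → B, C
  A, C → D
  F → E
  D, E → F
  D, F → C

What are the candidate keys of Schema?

{A, C} is a candidate key since {A, C}⁺ = {A, B, C, D, E, F, G} covers every attribute.
{A, D} is a candidate key since {A, D}⁺ = {A, B, C, D, E, F, G} covers every attribute.
{D, E} is a candidate key since {D, E}⁺ = {A, B, C, D, E, F, G} covers every attribute.
{D, F} is a candidate key since {D, F}⁺ = {A, B, C, D, E, F, G} covers every attribute.
Any other superkey properly contains one of these, so there are no further candidate keys.

{A, C}, {A, D}, {D, E}, {D, F}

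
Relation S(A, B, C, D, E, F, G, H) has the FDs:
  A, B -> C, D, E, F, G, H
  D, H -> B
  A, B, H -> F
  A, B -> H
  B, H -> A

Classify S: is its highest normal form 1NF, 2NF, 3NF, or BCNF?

Candidate keys: {A, B}, {B, H}, {D, H}. Prime attributes: {A, B, D, H}.
The left-hand side of every FD is a superkey, so BCNF is satisfied.

BCNF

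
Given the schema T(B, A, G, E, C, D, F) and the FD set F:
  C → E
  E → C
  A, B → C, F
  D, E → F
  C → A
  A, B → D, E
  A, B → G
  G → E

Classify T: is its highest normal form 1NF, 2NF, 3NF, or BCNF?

Candidate keys: {A, B}, {B, C}, {B, E}, {B, G}. Prime attributes: {A, B, C, E, G}.
C → E breaks BCNF: {C}⁺ = {A, C, E}, so {C} is not a superkey.
D, E → F has non-prime {F} on the right and a non-superkey on the left, so 3NF fails.
No proper subset of a key has a non-prime attribute in its closure, so there is no partial dependency; 2NF holds.

2NF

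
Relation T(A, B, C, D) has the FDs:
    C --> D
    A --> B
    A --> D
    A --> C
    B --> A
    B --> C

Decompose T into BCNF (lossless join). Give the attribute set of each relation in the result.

Candidate keys of the original relation: {A}, {B}.
{A, B, C, D}: {C} determines {C, D} here but is not a superkey — split on C --> D, giving {C, D} and {A, B, C}.
{C, D} has no BCNF violation.
{A, B, C} has no BCNF violation.

{A, B, C}; {C, D}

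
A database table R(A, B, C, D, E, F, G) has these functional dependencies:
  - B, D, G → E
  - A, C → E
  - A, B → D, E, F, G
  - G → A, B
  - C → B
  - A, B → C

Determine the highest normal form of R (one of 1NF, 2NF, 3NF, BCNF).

3NF

Candidate keys: {A, B}, {A, C}, {G}. Prime attributes: {A, B, C, G}.
C → B breaks BCNF: {C}⁺ = {B, C}, so {C} is not a superkey.
But every attribute on its right side ({B}) is prime, and the same holds for every other non-superkey FD, so 3NF still holds.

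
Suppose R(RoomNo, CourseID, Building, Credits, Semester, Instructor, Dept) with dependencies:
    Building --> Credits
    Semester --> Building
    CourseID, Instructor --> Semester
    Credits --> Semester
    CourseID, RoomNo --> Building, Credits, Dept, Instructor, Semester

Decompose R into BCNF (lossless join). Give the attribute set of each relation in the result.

{Building, CourseID, Instructor}; {Building, Credits, Semester}; {CourseID, Dept, Instructor, RoomNo}

Candidate key of the original relation: {CourseID, RoomNo}.
{Building, CourseID, Credits, Dept, Instructor, RoomNo, Semester}: {Building} determines {Building, Credits, Semester} here but is not a superkey — split on Building --> Credits, Semester, giving {Building, Credits, Semester} and {Building, CourseID, Dept, Instructor, RoomNo}.
{Building, Credits, Semester} is in BCNF.
{Building, CourseID, Dept, Instructor, RoomNo}: {CourseID, Instructor} determines {Building, CourseID, Instructor} here but is not a superkey — split on CourseID, Instructor --> Building, giving {Building, CourseID, Instructor} and {CourseID, Dept, Instructor, RoomNo}.
{Building, CourseID, Instructor} is in BCNF.
{CourseID, Dept, Instructor, RoomNo} is in BCNF.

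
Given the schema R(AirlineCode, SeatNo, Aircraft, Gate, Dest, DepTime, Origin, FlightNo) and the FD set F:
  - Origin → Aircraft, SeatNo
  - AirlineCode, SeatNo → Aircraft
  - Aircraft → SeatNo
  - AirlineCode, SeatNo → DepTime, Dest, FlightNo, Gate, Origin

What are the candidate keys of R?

{Aircraft, AirlineCode}, {AirlineCode, Origin}, {AirlineCode, SeatNo}

No FD produces {AirlineCode}, so it must be in every candidate key.
{Aircraft, AirlineCode} is a candidate key since {Aircraft, AirlineCode}⁺ = {Aircraft, AirlineCode, DepTime, Dest, FlightNo, Gate, Origin, SeatNo} covers every attribute.
{AirlineCode, Origin} is a candidate key since {AirlineCode, Origin}⁺ = {Aircraft, AirlineCode, DepTime, Dest, FlightNo, Gate, Origin, SeatNo} covers every attribute.
{AirlineCode, SeatNo} is a candidate key since {AirlineCode, SeatNo}⁺ = {Aircraft, AirlineCode, DepTime, Dest, FlightNo, Gate, Origin, SeatNo} covers every attribute.
These are minimal and exhaustive — every other superkey contains one of them.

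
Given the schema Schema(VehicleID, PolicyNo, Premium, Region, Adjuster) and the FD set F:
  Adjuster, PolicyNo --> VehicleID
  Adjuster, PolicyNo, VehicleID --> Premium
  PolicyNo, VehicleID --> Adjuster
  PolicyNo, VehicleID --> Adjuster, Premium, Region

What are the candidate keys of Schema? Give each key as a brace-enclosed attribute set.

{Adjuster, PolicyNo}, {PolicyNo, VehicleID}

No FD produces {PolicyNo}, so it must be in every candidate key.
{Adjuster, PolicyNo}⁺ = {Adjuster, PolicyNo, Premium, Region, VehicleID} — all of the relation — so {Adjuster, PolicyNo} is a candidate key.
{PolicyNo, VehicleID}⁺ = {Adjuster, PolicyNo, Premium, Region, VehicleID} — all of the relation — so {PolicyNo, VehicleID} is a candidate key.
These are minimal and exhaustive — every other superkey contains one of them.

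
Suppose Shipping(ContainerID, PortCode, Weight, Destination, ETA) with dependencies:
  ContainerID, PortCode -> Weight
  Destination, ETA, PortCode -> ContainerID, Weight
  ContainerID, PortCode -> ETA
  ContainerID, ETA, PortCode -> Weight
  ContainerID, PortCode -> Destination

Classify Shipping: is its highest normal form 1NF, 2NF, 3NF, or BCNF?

BCNF

Candidate keys: {ContainerID, PortCode}, {Destination, ETA, PortCode}. Prime attributes: {ContainerID, Destination, ETA, PortCode}.
The left-hand side of every FD is a superkey, so BCNF is satisfied.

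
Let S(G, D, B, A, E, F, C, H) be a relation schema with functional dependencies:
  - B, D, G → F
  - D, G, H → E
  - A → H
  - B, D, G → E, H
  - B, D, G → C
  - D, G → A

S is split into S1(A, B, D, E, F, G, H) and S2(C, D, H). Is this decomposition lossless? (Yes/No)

S1 ∩ S2 = {D, H}; its closure under F is {D, H}.
Neither S1 nor S2 is contained in that closure, so the decomposition is lossy.

No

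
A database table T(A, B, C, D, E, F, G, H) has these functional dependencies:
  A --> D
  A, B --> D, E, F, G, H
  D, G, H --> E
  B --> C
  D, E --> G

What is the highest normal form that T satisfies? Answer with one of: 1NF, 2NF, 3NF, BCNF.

1NF

Candidate key: {A, B}. Prime attributes: {A, B}.
For A --> D we have {A}⁺ = {A, D}; {A} is not a superkey, so BCNF fails.
A --> D has non-prime {D} on the right and a non-superkey on the left, so 3NF fails.
{A} is a proper subset of the key {A, B}, and {A}⁺ contains the non-prime attribute {D} — a partial dependency, so 2NF is violated.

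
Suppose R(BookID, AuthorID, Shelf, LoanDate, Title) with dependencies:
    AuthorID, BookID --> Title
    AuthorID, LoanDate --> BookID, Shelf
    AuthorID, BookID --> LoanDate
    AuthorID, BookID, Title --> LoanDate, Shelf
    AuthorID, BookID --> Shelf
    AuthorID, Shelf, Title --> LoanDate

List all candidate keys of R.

{AuthorID, BookID}, {AuthorID, LoanDate}, {AuthorID, Shelf, Title}

No FD produces {AuthorID}, so it must be in every candidate key.
{AuthorID, BookID} is a candidate key since {AuthorID, BookID}⁺ = {AuthorID, BookID, LoanDate, Shelf, Title} covers every attribute.
{AuthorID, LoanDate} is a candidate key since {AuthorID, LoanDate}⁺ = {AuthorID, BookID, LoanDate, Shelf, Title} covers every attribute.
{AuthorID, Shelf, Title} is a candidate key since {AuthorID, Shelf, Title}⁺ = {AuthorID, BookID, LoanDate, Shelf, Title} covers every attribute.
No proper subset of any of these is a key, and no other minimal superkey exists.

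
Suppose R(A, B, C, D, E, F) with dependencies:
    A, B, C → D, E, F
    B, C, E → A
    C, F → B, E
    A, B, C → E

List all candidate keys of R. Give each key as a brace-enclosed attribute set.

{A, B, C}, {B, C, E}, {C, F}

Attributes never on any right-hand side: {C} — every candidate key must contain it.
Closure of {C, F} is {A, B, C, D, E, F}, the whole schema; {C, F} is a candidate key.
Closure of {A, B, C} is {A, B, C, D, E, F}, the whole schema; {A, B, C} is a candidate key.
Closure of {B, C, E} is {A, B, C, D, E, F}, the whole schema; {B, C, E} is a candidate key.
No proper subset of any of these is a key, and no other minimal superkey exists.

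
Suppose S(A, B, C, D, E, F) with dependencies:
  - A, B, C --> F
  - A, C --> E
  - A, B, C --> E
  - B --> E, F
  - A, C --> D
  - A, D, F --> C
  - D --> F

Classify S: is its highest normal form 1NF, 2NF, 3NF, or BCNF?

1NF

Candidate keys: {A, B, C}, {A, B, D}. Prime attributes: {A, B, C, D}.
For A, C --> E we have {A, C}⁺ = {A, C, D, E, F}; {A, C} is not a superkey, so BCNF fails.
Because {E} is non-prime and the left side of A, C --> E is not a superkey, the relation is not in 3NF.
Since {B} ⊂ {A, B, C} and {B}⁺ ⊇ {E, F} with {E, F} non-prime, there is a partial dependency; 2NF fails.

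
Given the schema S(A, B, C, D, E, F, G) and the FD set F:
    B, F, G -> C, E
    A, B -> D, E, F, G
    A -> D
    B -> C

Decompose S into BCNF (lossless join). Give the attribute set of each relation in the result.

{A, B, F, G}; {A, D}; {B, C}; {B, E, F, G}

Candidate key of the original relation: {A, B}.
Within {A, B, C, D, E, F, G}: {B, F, G}⁺ ∩ {A, B, C, D, E, F, G} = {B, C, E, F, G}, not the whole set, so B, F, G -> C, E violates BCNF; decompose into {B, C, E, F, G} and {A, B, D, F, G}.
Within {B, C, E, F, G}: {B}⁺ ∩ {B, C, E, F, G} = {B, C}, not the whole set, so B -> C violates BCNF; decompose into {B, C} and {B, E, F, G}.
{B, C}: every determinant is a superkey — BCNF.
{B, E, F, G}: every determinant is a superkey — BCNF.
Within {A, B, D, F, G}: {A}⁺ ∩ {A, B, D, F, G} = {A, D}, not the whole set, so A -> D violates BCNF; decompose into {A, D} and {A, B, F, G}.
{A, D}: every determinant is a superkey — BCNF.
{A, B, F, G}: every determinant is a superkey — BCNF.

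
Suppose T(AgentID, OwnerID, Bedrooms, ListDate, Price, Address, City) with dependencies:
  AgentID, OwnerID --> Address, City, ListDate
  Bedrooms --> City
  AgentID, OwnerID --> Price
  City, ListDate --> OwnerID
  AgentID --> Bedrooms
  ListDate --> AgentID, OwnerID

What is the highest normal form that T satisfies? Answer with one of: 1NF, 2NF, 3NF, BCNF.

Candidate keys: {AgentID, OwnerID}, {ListDate}. Prime attributes: {AgentID, ListDate, OwnerID}.
For Bedrooms --> City we have {Bedrooms}⁺ = {Bedrooms, City}; {Bedrooms} is not a superkey, so BCNF fails.
Bedrooms --> City has non-prime {City} on the right and a non-superkey on the left, so 3NF fails.
{AgentID} is a proper subset of the key {AgentID, OwnerID}, and {AgentID}⁺ contains the non-prime attributes {Bedrooms, City} — a partial dependency, so 2NF is violated.

1NF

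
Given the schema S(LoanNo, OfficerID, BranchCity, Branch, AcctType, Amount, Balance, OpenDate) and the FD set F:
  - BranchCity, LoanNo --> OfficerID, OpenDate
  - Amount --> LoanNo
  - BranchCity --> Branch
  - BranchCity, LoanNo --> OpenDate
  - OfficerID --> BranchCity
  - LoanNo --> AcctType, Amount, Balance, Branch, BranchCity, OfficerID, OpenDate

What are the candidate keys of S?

{Amount}, {LoanNo}

{Amount} is a candidate key since {Amount}⁺ = {AcctType, Amount, Balance, Branch, BranchCity, LoanNo, OfficerID, OpenDate} covers every attribute.
{LoanNo} is a candidate key since {LoanNo}⁺ = {AcctType, Amount, Balance, Branch, BranchCity, LoanNo, OfficerID, OpenDate} covers every attribute.
These are minimal and exhaustive — every other superkey contains one of them.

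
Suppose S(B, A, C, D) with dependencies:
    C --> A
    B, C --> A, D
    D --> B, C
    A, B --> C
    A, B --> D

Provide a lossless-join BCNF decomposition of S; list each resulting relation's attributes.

Candidate keys of the original relation: {A, B}, {B, C}, {D}.
In {A, B, C, D}, {C} is not a superkey ({C}⁺ restricted to this set is {A, C}), so split on C --> A into {A, C} and {B, C, D}.
{A, C} has no BCNF violation.
{B, C, D} has no BCNF violation.

{A, C}; {B, C, D}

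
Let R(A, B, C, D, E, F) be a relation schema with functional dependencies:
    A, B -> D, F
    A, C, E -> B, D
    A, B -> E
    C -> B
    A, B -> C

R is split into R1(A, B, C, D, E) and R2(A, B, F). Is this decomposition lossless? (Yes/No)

The shared attributes are {A, B} and {A, B}⁺ = {A, B, C, D, E, F}.
R1 is contained in that closure, so R1 ∩ R2 -> R1 holds and the join is lossless.

Yes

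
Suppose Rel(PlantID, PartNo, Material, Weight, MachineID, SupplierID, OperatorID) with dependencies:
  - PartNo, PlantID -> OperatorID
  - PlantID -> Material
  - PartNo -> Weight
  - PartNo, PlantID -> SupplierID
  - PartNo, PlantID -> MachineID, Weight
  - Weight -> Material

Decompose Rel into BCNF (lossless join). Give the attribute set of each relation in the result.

{MachineID, OperatorID, PartNo, PlantID, SupplierID}; {Material, PlantID}; {PartNo, Weight}

Candidate key of the original relation: {PartNo, PlantID}.
Within {MachineID, Material, OperatorID, PartNo, PlantID, SupplierID, Weight}: {PlantID}⁺ ∩ {MachineID, Material, OperatorID, PartNo, PlantID, SupplierID, Weight} = {Material, PlantID}, not the whole set, so PlantID -> Material violates BCNF; decompose into {Material, PlantID} and {MachineID, OperatorID, PartNo, PlantID, SupplierID, Weight}.
{Material, PlantID} has no BCNF violation.
Within {MachineID, OperatorID, PartNo, PlantID, SupplierID, Weight}: {PartNo}⁺ ∩ {MachineID, OperatorID, PartNo, PlantID, SupplierID, Weight} = {PartNo, Weight}, not the whole set, so PartNo -> Weight violates BCNF; decompose into {PartNo, Weight} and {MachineID, OperatorID, PartNo, PlantID, SupplierID}.
{PartNo, Weight} has no BCNF violation.
{MachineID, OperatorID, PartNo, PlantID, SupplierID} has no BCNF violation.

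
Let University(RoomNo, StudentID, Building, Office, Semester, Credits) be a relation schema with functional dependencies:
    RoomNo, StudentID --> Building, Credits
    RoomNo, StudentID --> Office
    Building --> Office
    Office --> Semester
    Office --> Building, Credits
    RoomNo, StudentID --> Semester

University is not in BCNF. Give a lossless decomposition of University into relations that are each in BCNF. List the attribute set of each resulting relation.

{Building, Credits, Office, Semester}; {Building, RoomNo, StudentID}

Candidate key of the original relation: {RoomNo, StudentID}.
Within {Building, Credits, Office, RoomNo, Semester, StudentID}: {Building}⁺ ∩ {Building, Credits, Office, RoomNo, Semester, StudentID} = {Building, Credits, Office, Semester}, not the whole set, so Building --> Credits, Office, Semester violates BCNF; decompose into {Building, Credits, Office, Semester} and {Building, RoomNo, StudentID}.
{Building, Credits, Office, Semester} has no BCNF violation.
{Building, RoomNo, StudentID} has no BCNF violation.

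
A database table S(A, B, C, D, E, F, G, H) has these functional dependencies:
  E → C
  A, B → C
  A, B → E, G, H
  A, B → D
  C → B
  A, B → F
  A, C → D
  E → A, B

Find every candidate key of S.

{E}⁺ = {A, B, C, D, E, F, G, H} — all of the relation — so {E} is a candidate key.
{A, B}⁺ = {A, B, C, D, E, F, G, H} — all of the relation — so {A, B} is a candidate key.
{A, C}⁺ = {A, B, C, D, E, F, G, H} — all of the relation — so {A, C} is a candidate key.
Any other superkey properly contains one of these, so there are no further candidate keys.

{A, B}, {A, C}, {E}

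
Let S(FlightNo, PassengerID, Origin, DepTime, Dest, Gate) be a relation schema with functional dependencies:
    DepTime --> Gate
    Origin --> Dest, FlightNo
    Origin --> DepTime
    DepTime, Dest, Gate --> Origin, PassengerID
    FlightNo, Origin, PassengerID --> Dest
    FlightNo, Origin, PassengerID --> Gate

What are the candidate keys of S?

Closure of {Origin} is {DepTime, Dest, FlightNo, Gate, Origin, PassengerID}, the whole schema; {Origin} is a candidate key.
Closure of {DepTime, Dest} is {DepTime, Dest, FlightNo, Gate, Origin, PassengerID}, the whole schema; {DepTime, Dest} is a candidate key.
These are minimal and exhaustive — every other superkey contains one of them.

{DepTime, Dest}, {Origin}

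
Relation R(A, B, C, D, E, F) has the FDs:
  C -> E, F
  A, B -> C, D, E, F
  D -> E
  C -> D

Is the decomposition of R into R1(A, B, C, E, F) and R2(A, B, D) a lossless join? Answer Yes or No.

Yes

R1 ∩ R2 = {A, B}; its closure under F is {A, B, C, D, E, F}.
Since R1 ⊆ {A, B, C, D, E, F}, the intersection is a superkey of R1; the decomposition is lossless.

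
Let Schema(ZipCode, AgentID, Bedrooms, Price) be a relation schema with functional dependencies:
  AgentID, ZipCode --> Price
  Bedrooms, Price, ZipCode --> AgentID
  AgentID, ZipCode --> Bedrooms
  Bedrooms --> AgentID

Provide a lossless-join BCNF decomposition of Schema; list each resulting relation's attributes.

{AgentID, Bedrooms}; {Bedrooms, Price, ZipCode}

Candidate keys of the original relation: {AgentID, ZipCode}, {Bedrooms, ZipCode}.
{AgentID, Bedrooms, Price, ZipCode}: {Bedrooms} determines {AgentID, Bedrooms} here but is not a superkey — split on Bedrooms --> AgentID, giving {AgentID, Bedrooms} and {Bedrooms, Price, ZipCode}.
{AgentID, Bedrooms} is in BCNF.
{Bedrooms, Price, ZipCode} is in BCNF.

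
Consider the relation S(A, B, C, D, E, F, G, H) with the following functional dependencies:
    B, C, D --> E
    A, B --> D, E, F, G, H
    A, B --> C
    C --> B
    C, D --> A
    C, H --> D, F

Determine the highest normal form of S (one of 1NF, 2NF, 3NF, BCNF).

3NF

Candidate keys: {A, B}, {A, C}, {C, D}, {C, H}. Prime attributes: {A, B, C, D, H}.
For C --> B we have {C}⁺ = {B, C}; {C} is not a superkey, so BCNF fails.
Since {B} ⊆ prime attributes and every other non-superkey FD also has a prime right side, the schema is in 3NF.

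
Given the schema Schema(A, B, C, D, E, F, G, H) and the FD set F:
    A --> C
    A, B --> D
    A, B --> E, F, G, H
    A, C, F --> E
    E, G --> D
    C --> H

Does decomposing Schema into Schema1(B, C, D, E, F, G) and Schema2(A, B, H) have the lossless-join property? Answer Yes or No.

Common attributes: {B}; their closure is {B}.
Schema1 ⊄ {B} and Schema2 ⊄ {B}, so the split is lossy.

No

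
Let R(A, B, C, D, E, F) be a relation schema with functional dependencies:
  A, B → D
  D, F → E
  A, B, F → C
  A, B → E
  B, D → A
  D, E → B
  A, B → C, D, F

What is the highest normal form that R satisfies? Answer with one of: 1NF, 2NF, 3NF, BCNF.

Candidate keys: {A, B}, {B, D}, {D, E}, {D, F}. Prime attributes: {A, B, D, E, F}.
Every FD has a superkey on the left, so the relation is in BCNF.

BCNF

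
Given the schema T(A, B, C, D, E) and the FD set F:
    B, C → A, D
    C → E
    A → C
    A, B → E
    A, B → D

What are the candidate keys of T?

Attributes never on any right-hand side: {B} — every candidate key must contain it.
{A, B}⁺ = {A, B, C, D, E} — all of the relation — so {A, B} is a candidate key.
{B, C}⁺ = {A, B, C, D, E} — all of the relation — so {B, C} is a candidate key.
These are minimal and exhaustive — every other superkey contains one of them.

{A, B}, {B, C}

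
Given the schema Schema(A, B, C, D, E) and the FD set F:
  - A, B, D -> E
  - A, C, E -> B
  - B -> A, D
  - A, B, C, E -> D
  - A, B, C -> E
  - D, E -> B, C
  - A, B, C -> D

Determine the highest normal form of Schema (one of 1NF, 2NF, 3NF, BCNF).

Candidate keys: {A, C, E}, {B}, {D, E}. Prime attributes: {A, B, C, D, E}.
Each dependency's left side is a superkey — BCNF holds.

BCNF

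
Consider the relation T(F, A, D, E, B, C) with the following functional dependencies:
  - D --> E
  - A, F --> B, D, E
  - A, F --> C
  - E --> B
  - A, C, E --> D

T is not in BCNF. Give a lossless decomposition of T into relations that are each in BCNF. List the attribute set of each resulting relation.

{A, C, D, F}; {B, E}; {D, E}

Candidate key of the original relation: {A, F}.
Within {A, B, C, D, E, F}: {D}⁺ ∩ {A, B, C, D, E, F} = {B, D, E}, not the whole set, so D --> B, E violates BCNF; decompose into {B, D, E} and {A, C, D, F}.
Within {B, D, E}: {E}⁺ ∩ {B, D, E} = {B, E}, not the whole set, so E --> B violates BCNF; decompose into {B, E} and {D, E}.
{B, E}: every determinant is a superkey — BCNF.
{D, E}: every determinant is a superkey — BCNF.
{A, C, D, F}: every determinant is a superkey — BCNF.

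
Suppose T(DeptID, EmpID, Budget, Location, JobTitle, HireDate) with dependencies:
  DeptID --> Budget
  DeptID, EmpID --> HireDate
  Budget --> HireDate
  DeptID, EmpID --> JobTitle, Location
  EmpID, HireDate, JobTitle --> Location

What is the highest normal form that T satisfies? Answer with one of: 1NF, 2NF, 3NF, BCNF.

1NF

Candidate key: {DeptID, EmpID}. Prime attributes: {DeptID, EmpID}.
DeptID --> Budget breaks BCNF: {DeptID}⁺ = {Budget, DeptID, HireDate}, so {DeptID} is not a superkey.
DeptID --> Budget has non-prime {Budget} on the right and a non-superkey on the left, so 3NF fails.
Since {DeptID} ⊂ {DeptID, EmpID} and {DeptID}⁺ ⊇ {Budget, HireDate} with {Budget, HireDate} non-prime, there is a partial dependency; 2NF fails.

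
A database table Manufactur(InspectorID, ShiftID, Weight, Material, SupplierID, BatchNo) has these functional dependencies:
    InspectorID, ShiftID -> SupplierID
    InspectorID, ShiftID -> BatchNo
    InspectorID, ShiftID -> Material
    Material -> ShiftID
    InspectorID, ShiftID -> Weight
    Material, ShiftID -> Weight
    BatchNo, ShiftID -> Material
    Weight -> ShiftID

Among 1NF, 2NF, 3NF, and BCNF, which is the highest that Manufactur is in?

3NF

Candidate keys: {InspectorID, Material}, {InspectorID, ShiftID}, {InspectorID, Weight}. Prime attributes: {InspectorID, Material, ShiftID, Weight}.
For Material -> ShiftID we have {Material}⁺ = {Material, ShiftID, Weight}; {Material} is not a superkey, so BCNF fails.
Its right-hand attributes {ShiftID} are all prime, as are those of every other non-superkey FD — the relation is in 3NF.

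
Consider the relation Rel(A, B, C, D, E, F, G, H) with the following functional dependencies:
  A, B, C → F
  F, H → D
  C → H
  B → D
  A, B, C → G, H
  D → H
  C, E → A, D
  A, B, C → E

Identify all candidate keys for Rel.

{A, B, C}, {B, C, E}

{B, C} never appear on the right of any FD, so every key must include all of them.
{A, B, C}⁺ = {A, B, C, D, E, F, G, H}, which is every attribute, so {A, B, C} is a candidate key.
{B, C, E}⁺ = {A, B, C, D, E, F, G, H}, which is every attribute, so {B, C, E} is a candidate key.
No proper subset of any of these is a key, and no other minimal superkey exists.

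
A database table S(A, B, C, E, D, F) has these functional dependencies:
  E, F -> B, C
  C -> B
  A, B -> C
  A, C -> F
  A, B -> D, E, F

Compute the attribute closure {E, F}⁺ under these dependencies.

Start with {E, F}.
E, F -> B, C applies; add {B, C} → now {B, C, E, F}.
No further FD applies.

{B, C, E, F}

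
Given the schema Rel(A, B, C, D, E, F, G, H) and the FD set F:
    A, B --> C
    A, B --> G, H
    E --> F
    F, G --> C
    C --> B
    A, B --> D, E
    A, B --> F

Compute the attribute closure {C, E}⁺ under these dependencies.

{B, C, E, F}

Start with {C, E}.
E --> F applies; add {F} → now {C, E, F}.
C --> B applies; add {B} → now {B, C, E, F}.
No further FD applies.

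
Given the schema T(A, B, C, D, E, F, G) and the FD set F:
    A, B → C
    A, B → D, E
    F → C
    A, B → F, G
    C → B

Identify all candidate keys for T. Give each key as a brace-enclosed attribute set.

{A, B}, {A, C}, {A, F}

Attributes never on any right-hand side: {A} — every candidate key must contain it.
{A, B}⁺ = {A, B, C, D, E, F, G}, which is every attribute, so {A, B} is a candidate key.
{A, C}⁺ = {A, B, C, D, E, F, G}, which is every attribute, so {A, C} is a candidate key.
{A, F}⁺ = {A, B, C, D, E, F, G}, which is every attribute, so {A, F} is a candidate key.
These are minimal and exhaustive — every other superkey contains one of them.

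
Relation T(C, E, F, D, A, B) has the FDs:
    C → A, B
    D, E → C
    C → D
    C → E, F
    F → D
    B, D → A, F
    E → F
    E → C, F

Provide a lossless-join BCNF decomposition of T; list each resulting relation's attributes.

{A, B, F}; {B, C, E, F}; {D, F}

Candidate keys of the original relation: {C}, {E}.
{A, B, C, D, E, F}: {F} determines {D, F} here but is not a superkey — split on F → D, giving {D, F} and {A, B, C, E, F}.
{D, F} has no BCNF violation.
{A, B, C, E, F}: {B, F} determines {A, B, F} here but is not a superkey — split on B, F → A, giving {A, B, F} and {B, C, E, F}.
{A, B, F} has no BCNF violation.
{B, C, E, F} has no BCNF violation.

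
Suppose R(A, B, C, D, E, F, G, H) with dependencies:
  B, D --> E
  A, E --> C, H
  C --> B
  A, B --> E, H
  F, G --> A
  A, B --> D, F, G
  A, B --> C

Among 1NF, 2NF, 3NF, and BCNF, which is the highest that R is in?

Candidate keys: {A, B}, {A, C}, {A, E}, {B, F, G}, {C, F, G}, {E, F, G}. Prime attributes: {A, B, C, E, F, G}.
B, D --> E breaks BCNF: {B, D}⁺ = {B, D, E}, so {B, D} is not a superkey.
Its right-hand attributes {E} are all prime, as are those of every other non-superkey FD — the relation is in 3NF.

3NF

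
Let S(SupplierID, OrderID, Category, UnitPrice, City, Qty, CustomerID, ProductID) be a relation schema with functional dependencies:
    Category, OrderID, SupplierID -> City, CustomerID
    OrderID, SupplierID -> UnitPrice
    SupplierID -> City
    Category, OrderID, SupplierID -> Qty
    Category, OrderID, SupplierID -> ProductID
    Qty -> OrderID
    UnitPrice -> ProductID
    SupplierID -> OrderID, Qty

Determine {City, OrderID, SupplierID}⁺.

Start with {City, OrderID, SupplierID}.
OrderID, SupplierID -> UnitPrice applies; add {UnitPrice} → now {City, OrderID, SupplierID, UnitPrice}.
UnitPrice -> ProductID applies; add {ProductID} → now {City, OrderID, ProductID, SupplierID, UnitPrice}.
SupplierID -> OrderID, Qty applies; add {Qty} → now {City, OrderID, ProductID, Qty, SupplierID, UnitPrice}.
No further FD applies.

{City, OrderID, ProductID, Qty, SupplierID, UnitPrice}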